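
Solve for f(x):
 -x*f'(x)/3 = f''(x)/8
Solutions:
 f(x) = C1 + C2*erf(2*sqrt(3)*x/3)


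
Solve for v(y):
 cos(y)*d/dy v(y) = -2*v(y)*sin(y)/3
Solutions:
 v(y) = C1*cos(y)^(2/3)


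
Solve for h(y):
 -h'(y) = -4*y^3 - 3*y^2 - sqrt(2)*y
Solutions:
 h(y) = C1 + y^4 + y^3 + sqrt(2)*y^2/2


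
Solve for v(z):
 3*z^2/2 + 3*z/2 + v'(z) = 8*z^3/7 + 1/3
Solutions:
 v(z) = C1 + 2*z^4/7 - z^3/2 - 3*z^2/4 + z/3


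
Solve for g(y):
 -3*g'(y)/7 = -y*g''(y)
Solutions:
 g(y) = C1 + C2*y^(10/7)


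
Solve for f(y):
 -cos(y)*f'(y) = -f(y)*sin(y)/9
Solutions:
 f(y) = C1/cos(y)^(1/9)


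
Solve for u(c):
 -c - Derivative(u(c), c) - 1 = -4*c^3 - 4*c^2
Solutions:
 u(c) = C1 + c^4 + 4*c^3/3 - c^2/2 - c


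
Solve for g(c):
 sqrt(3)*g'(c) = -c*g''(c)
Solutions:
 g(c) = C1 + C2*c^(1 - sqrt(3))


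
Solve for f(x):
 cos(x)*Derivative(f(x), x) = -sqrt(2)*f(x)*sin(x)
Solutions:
 f(x) = C1*cos(x)^(sqrt(2))


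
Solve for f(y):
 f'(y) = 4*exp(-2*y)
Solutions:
 f(y) = C1 - 2*exp(-2*y)


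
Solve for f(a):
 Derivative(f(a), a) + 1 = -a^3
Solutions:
 f(a) = C1 - a^4/4 - a


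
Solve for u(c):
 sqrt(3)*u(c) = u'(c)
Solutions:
 u(c) = C1*exp(sqrt(3)*c)


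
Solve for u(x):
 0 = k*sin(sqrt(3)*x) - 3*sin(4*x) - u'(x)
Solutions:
 u(x) = C1 - sqrt(3)*k*cos(sqrt(3)*x)/3 + 3*cos(4*x)/4


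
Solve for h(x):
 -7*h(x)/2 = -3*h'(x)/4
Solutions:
 h(x) = C1*exp(14*x/3)


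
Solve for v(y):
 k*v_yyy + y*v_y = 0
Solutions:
 v(y) = C1 + Integral(C2*airyai(y*(-1/k)^(1/3)) + C3*airybi(y*(-1/k)^(1/3)), y)


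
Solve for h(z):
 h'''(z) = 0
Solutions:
 h(z) = C1 + C2*z + C3*z^2


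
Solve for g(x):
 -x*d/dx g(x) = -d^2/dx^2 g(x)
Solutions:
 g(x) = C1 + C2*erfi(sqrt(2)*x/2)


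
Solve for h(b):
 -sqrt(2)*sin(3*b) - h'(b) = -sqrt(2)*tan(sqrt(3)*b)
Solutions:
 h(b) = C1 - sqrt(6)*log(cos(sqrt(3)*b))/3 + sqrt(2)*cos(3*b)/3


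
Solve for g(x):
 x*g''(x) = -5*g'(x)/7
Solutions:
 g(x) = C1 + C2*x^(2/7)


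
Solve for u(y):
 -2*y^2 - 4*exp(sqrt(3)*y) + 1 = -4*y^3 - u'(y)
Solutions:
 u(y) = C1 - y^4 + 2*y^3/3 - y + 4*sqrt(3)*exp(sqrt(3)*y)/3


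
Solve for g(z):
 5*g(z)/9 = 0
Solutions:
 g(z) = 0


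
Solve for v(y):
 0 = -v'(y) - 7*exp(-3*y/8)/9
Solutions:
 v(y) = C1 + 56*exp(-3*y/8)/27


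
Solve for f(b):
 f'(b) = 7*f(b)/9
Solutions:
 f(b) = C1*exp(7*b/9)


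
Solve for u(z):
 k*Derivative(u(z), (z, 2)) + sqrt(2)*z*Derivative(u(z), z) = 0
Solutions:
 u(z) = C1 + C2*sqrt(k)*erf(2^(3/4)*z*sqrt(1/k)/2)


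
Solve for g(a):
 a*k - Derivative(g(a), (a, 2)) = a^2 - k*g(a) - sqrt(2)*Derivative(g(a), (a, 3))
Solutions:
 g(a) = C1*exp(a*(sqrt(2)*(27*k + sqrt((27*k - 1)^2 - 1) - 1)^(1/3) - sqrt(6)*I*(27*k + sqrt((27*k - 1)^2 - 1) - 1)^(1/3) + 2*sqrt(2) - 8/((-sqrt(2) + sqrt(6)*I)*(27*k + sqrt((27*k - 1)^2 - 1) - 1)^(1/3)))/12) + C2*exp(a*(sqrt(2)*(27*k + sqrt((27*k - 1)^2 - 1) - 1)^(1/3) + sqrt(6)*I*(27*k + sqrt((27*k - 1)^2 - 1) - 1)^(1/3) + 2*sqrt(2) + 8/((sqrt(2) + sqrt(6)*I)*(27*k + sqrt((27*k - 1)^2 - 1) - 1)^(1/3)))/12) + C3*exp(sqrt(2)*a*(-(27*k + sqrt((27*k - 1)^2 - 1) - 1)^(1/3) + 1 - 1/(27*k + sqrt((27*k - 1)^2 - 1) - 1)^(1/3))/6) + a^2/k - a + 2/k^2


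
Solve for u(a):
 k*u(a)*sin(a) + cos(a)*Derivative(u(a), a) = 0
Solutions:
 u(a) = C1*exp(k*log(cos(a)))


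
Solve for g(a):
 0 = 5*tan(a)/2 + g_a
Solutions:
 g(a) = C1 + 5*log(cos(a))/2


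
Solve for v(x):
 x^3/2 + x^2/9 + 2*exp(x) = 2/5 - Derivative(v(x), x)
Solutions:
 v(x) = C1 - x^4/8 - x^3/27 + 2*x/5 - 2*exp(x)


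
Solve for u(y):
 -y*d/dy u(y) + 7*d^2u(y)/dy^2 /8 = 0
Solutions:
 u(y) = C1 + C2*erfi(2*sqrt(7)*y/7)


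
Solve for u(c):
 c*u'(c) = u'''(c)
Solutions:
 u(c) = C1 + Integral(C2*airyai(c) + C3*airybi(c), c)


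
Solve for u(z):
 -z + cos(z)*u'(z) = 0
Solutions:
 u(z) = C1 + Integral(z/cos(z), z)


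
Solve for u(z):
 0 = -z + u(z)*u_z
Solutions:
 u(z) = -sqrt(C1 + z^2)
 u(z) = sqrt(C1 + z^2)


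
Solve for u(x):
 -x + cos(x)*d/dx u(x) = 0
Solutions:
 u(x) = C1 + Integral(x/cos(x), x)


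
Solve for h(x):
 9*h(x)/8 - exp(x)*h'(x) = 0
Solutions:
 h(x) = C1*exp(-9*exp(-x)/8)


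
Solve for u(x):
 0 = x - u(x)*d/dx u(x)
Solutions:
 u(x) = -sqrt(C1 + x^2)
 u(x) = sqrt(C1 + x^2)


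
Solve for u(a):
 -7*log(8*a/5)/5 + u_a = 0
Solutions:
 u(a) = C1 + 7*a*log(a)/5 - 7*a*log(5)/5 - 7*a/5 + 21*a*log(2)/5


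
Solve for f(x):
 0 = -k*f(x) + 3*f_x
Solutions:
 f(x) = C1*exp(k*x/3)


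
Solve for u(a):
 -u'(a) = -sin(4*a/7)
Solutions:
 u(a) = C1 - 7*cos(4*a/7)/4


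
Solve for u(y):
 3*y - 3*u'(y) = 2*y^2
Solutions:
 u(y) = C1 - 2*y^3/9 + y^2/2


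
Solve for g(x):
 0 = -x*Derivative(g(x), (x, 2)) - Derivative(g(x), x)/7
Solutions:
 g(x) = C1 + C2*x^(6/7)


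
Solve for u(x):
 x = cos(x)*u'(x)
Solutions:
 u(x) = C1 + Integral(x/cos(x), x)


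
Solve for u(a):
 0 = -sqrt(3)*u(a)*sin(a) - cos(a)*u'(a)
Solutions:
 u(a) = C1*cos(a)^(sqrt(3))


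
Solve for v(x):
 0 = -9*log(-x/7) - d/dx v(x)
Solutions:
 v(x) = C1 - 9*x*log(-x) + 9*x*(1 + log(7))


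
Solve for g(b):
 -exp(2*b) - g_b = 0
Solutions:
 g(b) = C1 - exp(2*b)/2


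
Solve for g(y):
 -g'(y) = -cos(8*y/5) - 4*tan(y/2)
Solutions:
 g(y) = C1 - 8*log(cos(y/2)) + 5*sin(8*y/5)/8


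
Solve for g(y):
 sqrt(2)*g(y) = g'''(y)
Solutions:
 g(y) = C3*exp(2^(1/6)*y) + (C1*sin(2^(1/6)*sqrt(3)*y/2) + C2*cos(2^(1/6)*sqrt(3)*y/2))*exp(-2^(1/6)*y/2)


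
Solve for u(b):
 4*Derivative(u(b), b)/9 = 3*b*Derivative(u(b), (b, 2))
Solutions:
 u(b) = C1 + C2*b^(31/27)


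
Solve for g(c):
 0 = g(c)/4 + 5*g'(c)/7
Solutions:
 g(c) = C1*exp(-7*c/20)


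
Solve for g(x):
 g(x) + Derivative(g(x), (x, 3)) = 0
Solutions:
 g(x) = C3*exp(-x) + (C1*sin(sqrt(3)*x/2) + C2*cos(sqrt(3)*x/2))*exp(x/2)


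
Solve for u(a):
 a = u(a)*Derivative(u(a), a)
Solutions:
 u(a) = -sqrt(C1 + a^2)
 u(a) = sqrt(C1 + a^2)


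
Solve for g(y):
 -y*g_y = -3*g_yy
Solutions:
 g(y) = C1 + C2*erfi(sqrt(6)*y/6)


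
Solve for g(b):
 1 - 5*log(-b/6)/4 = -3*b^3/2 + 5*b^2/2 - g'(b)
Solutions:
 g(b) = C1 - 3*b^4/8 + 5*b^3/6 + 5*b*log(-b)/4 + b*(-9 - 5*log(6))/4


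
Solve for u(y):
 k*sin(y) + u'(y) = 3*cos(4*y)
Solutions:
 u(y) = C1 + k*cos(y) + 3*sin(4*y)/4


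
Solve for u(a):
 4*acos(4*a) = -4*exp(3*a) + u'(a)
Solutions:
 u(a) = C1 + 4*a*acos(4*a) - sqrt(1 - 16*a^2) + 4*exp(3*a)/3


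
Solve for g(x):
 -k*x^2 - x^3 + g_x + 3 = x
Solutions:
 g(x) = C1 + k*x^3/3 + x^4/4 + x^2/2 - 3*x


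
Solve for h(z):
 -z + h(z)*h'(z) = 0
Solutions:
 h(z) = -sqrt(C1 + z^2)
 h(z) = sqrt(C1 + z^2)


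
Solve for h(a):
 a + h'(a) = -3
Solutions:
 h(a) = C1 - a^2/2 - 3*a


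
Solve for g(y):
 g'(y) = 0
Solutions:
 g(y) = C1


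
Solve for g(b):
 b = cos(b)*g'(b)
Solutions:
 g(b) = C1 + Integral(b/cos(b), b)


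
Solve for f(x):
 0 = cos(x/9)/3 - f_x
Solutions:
 f(x) = C1 + 3*sin(x/9)


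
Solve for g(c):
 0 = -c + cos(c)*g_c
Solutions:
 g(c) = C1 + Integral(c/cos(c), c)


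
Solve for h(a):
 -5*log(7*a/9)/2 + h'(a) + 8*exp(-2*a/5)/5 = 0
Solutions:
 h(a) = C1 + 5*a*log(a)/2 + a*(-5*log(3) - 5/2 + 5*log(7)/2) + 4*exp(-2*a/5)


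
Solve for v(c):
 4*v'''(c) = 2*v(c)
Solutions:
 v(c) = C3*exp(2^(2/3)*c/2) + (C1*sin(2^(2/3)*sqrt(3)*c/4) + C2*cos(2^(2/3)*sqrt(3)*c/4))*exp(-2^(2/3)*c/4)


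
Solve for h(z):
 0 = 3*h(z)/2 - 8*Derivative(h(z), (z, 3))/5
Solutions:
 h(z) = C3*exp(15^(1/3)*2^(2/3)*z/4) + (C1*sin(2^(2/3)*3^(5/6)*5^(1/3)*z/8) + C2*cos(2^(2/3)*3^(5/6)*5^(1/3)*z/8))*exp(-15^(1/3)*2^(2/3)*z/8)


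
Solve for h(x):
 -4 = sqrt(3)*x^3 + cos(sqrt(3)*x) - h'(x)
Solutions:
 h(x) = C1 + sqrt(3)*x^4/4 + 4*x + sqrt(3)*sin(sqrt(3)*x)/3


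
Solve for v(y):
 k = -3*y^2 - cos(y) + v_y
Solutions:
 v(y) = C1 + k*y + y^3 + sin(y)


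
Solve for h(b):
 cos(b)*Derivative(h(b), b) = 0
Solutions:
 h(b) = C1


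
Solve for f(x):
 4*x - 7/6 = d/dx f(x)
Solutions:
 f(x) = C1 + 2*x^2 - 7*x/6


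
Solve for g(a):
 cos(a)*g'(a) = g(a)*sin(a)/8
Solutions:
 g(a) = C1/cos(a)^(1/8)


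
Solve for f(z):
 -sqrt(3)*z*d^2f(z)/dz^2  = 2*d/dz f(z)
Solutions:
 f(z) = C1 + C2*z^(1 - 2*sqrt(3)/3)


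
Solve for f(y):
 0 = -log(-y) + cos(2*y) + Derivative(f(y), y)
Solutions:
 f(y) = C1 + y*log(-y) - y - sin(2*y)/2


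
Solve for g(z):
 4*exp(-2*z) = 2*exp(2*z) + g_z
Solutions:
 g(z) = C1 - exp(2*z) - 2*exp(-2*z)


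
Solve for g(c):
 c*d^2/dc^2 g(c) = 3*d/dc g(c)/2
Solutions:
 g(c) = C1 + C2*c^(5/2)


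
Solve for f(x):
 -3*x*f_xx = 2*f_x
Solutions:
 f(x) = C1 + C2*x^(1/3)


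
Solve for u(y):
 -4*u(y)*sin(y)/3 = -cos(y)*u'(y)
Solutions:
 u(y) = C1/cos(y)^(4/3)


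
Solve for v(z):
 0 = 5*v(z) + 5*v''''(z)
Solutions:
 v(z) = (C1*sin(sqrt(2)*z/2) + C2*cos(sqrt(2)*z/2))*exp(-sqrt(2)*z/2) + (C3*sin(sqrt(2)*z/2) + C4*cos(sqrt(2)*z/2))*exp(sqrt(2)*z/2)


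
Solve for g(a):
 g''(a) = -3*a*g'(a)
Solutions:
 g(a) = C1 + C2*erf(sqrt(6)*a/2)


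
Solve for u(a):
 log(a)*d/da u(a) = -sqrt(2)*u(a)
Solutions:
 u(a) = C1*exp(-sqrt(2)*li(a))


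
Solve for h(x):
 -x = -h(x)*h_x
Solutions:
 h(x) = -sqrt(C1 + x^2)
 h(x) = sqrt(C1 + x^2)


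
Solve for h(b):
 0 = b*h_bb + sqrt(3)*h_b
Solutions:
 h(b) = C1 + C2*b^(1 - sqrt(3))


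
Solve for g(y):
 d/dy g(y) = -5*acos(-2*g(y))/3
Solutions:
 Integral(1/acos(-2*_y), (_y, g(y))) = C1 - 5*y/3


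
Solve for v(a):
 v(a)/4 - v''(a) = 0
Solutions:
 v(a) = C1*exp(-a/2) + C2*exp(a/2)


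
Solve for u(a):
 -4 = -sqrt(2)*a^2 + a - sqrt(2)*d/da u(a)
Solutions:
 u(a) = C1 - a^3/3 + sqrt(2)*a^2/4 + 2*sqrt(2)*a


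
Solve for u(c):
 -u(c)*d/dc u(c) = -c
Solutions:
 u(c) = -sqrt(C1 + c^2)
 u(c) = sqrt(C1 + c^2)


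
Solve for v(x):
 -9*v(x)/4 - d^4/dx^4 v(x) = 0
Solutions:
 v(x) = (C1*sin(sqrt(3)*x/2) + C2*cos(sqrt(3)*x/2))*exp(-sqrt(3)*x/2) + (C3*sin(sqrt(3)*x/2) + C4*cos(sqrt(3)*x/2))*exp(sqrt(3)*x/2)


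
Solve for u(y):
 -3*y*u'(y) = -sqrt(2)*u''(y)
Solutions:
 u(y) = C1 + C2*erfi(2^(1/4)*sqrt(3)*y/2)


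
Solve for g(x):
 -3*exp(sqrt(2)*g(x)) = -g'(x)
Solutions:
 g(x) = sqrt(2)*(2*log(-1/(C1 + 3*x)) - log(2))/4


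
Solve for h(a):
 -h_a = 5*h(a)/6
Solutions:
 h(a) = C1*exp(-5*a/6)


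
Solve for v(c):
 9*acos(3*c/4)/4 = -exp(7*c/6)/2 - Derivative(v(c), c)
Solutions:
 v(c) = C1 - 9*c*acos(3*c/4)/4 + 3*sqrt(16 - 9*c^2)/4 - 3*exp(7*c/6)/7


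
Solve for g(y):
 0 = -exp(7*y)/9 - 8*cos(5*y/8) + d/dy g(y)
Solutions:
 g(y) = C1 + exp(7*y)/63 + 64*sin(5*y/8)/5


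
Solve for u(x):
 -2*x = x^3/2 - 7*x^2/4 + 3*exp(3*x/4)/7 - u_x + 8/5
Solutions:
 u(x) = C1 + x^4/8 - 7*x^3/12 + x^2 + 8*x/5 + 4*exp(3*x/4)/7


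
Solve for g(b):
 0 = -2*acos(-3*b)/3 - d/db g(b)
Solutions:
 g(b) = C1 - 2*b*acos(-3*b)/3 - 2*sqrt(1 - 9*b^2)/9


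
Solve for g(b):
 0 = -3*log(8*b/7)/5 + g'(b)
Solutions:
 g(b) = C1 + 3*b*log(b)/5 - 3*b*log(7)/5 - 3*b/5 + 9*b*log(2)/5


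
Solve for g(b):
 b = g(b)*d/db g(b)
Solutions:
 g(b) = -sqrt(C1 + b^2)
 g(b) = sqrt(C1 + b^2)


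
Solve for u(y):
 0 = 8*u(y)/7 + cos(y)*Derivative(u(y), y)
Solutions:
 u(y) = C1*(sin(y) - 1)^(4/7)/(sin(y) + 1)^(4/7)


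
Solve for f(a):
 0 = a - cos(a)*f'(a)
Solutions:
 f(a) = C1 + Integral(a/cos(a), a)


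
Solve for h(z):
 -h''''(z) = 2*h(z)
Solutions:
 h(z) = (C1*sin(2^(3/4)*z/2) + C2*cos(2^(3/4)*z/2))*exp(-2^(3/4)*z/2) + (C3*sin(2^(3/4)*z/2) + C4*cos(2^(3/4)*z/2))*exp(2^(3/4)*z/2)


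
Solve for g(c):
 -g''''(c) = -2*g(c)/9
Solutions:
 g(c) = C1*exp(-2^(1/4)*sqrt(3)*c/3) + C2*exp(2^(1/4)*sqrt(3)*c/3) + C3*sin(2^(1/4)*sqrt(3)*c/3) + C4*cos(2^(1/4)*sqrt(3)*c/3)


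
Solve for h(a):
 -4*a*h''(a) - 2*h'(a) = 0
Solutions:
 h(a) = C1 + C2*sqrt(a)


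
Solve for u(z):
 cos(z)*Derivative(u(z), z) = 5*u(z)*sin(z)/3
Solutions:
 u(z) = C1/cos(z)^(5/3)


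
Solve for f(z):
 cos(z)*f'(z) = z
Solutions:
 f(z) = C1 + Integral(z/cos(z), z)


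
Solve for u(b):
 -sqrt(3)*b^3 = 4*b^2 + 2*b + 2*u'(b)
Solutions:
 u(b) = C1 - sqrt(3)*b^4/8 - 2*b^3/3 - b^2/2


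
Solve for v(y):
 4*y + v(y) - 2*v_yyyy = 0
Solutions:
 v(y) = C1*exp(-2^(3/4)*y/2) + C2*exp(2^(3/4)*y/2) + C3*sin(2^(3/4)*y/2) + C4*cos(2^(3/4)*y/2) - 4*y


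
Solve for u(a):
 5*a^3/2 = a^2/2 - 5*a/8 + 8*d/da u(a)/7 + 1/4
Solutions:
 u(a) = C1 + 35*a^4/64 - 7*a^3/48 + 35*a^2/128 - 7*a/32


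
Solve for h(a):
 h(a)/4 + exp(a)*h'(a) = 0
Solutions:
 h(a) = C1*exp(exp(-a)/4)


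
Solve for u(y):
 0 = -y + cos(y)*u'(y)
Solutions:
 u(y) = C1 + Integral(y/cos(y), y)


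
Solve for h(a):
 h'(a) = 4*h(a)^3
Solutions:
 h(a) = -sqrt(2)*sqrt(-1/(C1 + 4*a))/2
 h(a) = sqrt(2)*sqrt(-1/(C1 + 4*a))/2


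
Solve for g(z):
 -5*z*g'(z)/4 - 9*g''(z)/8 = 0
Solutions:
 g(z) = C1 + C2*erf(sqrt(5)*z/3)


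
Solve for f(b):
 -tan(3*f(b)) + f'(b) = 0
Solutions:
 f(b) = -asin(C1*exp(3*b))/3 + pi/3
 f(b) = asin(C1*exp(3*b))/3


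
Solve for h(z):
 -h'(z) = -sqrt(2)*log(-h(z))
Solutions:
 -li(-h(z)) = C1 + sqrt(2)*z


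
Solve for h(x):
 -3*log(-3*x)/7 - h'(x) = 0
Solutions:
 h(x) = C1 - 3*x*log(-x)/7 + 3*x*(1 - log(3))/7


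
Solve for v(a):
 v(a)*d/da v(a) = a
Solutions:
 v(a) = -sqrt(C1 + a^2)
 v(a) = sqrt(C1 + a^2)


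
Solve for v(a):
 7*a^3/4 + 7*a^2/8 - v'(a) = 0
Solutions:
 v(a) = C1 + 7*a^4/16 + 7*a^3/24


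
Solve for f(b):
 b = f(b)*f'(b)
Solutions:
 f(b) = -sqrt(C1 + b^2)
 f(b) = sqrt(C1 + b^2)


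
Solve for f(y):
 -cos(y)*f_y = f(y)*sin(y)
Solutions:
 f(y) = C1*cos(y)


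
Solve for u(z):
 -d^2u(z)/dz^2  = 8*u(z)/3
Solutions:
 u(z) = C1*sin(2*sqrt(6)*z/3) + C2*cos(2*sqrt(6)*z/3)


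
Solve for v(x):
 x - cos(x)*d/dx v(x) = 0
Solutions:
 v(x) = C1 + Integral(x/cos(x), x)


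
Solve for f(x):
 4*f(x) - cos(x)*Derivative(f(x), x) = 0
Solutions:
 f(x) = C1*(sin(x)^2 + 2*sin(x) + 1)/(sin(x)^2 - 2*sin(x) + 1)


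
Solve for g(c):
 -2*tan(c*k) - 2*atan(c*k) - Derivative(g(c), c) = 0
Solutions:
 g(c) = C1 - 2*Piecewise((-log(cos(c*k))/k, Ne(k, 0)), (0, True)) - 2*Piecewise((c*atan(c*k) - log(c^2*k^2 + 1)/(2*k), Ne(k, 0)), (0, True))


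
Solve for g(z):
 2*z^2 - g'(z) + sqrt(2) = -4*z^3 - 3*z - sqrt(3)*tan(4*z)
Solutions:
 g(z) = C1 + z^4 + 2*z^3/3 + 3*z^2/2 + sqrt(2)*z - sqrt(3)*log(cos(4*z))/4


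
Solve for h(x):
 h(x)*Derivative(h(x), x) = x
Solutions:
 h(x) = -sqrt(C1 + x^2)
 h(x) = sqrt(C1 + x^2)


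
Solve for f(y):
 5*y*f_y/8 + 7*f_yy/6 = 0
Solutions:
 f(y) = C1 + C2*erf(sqrt(210)*y/28)


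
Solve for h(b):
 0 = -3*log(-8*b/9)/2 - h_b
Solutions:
 h(b) = C1 - 3*b*log(-b)/2 + b*(-9*log(2)/2 + 3/2 + 3*log(3))


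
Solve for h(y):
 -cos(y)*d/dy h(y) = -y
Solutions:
 h(y) = C1 + Integral(y/cos(y), y)


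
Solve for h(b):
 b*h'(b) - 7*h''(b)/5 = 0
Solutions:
 h(b) = C1 + C2*erfi(sqrt(70)*b/14)


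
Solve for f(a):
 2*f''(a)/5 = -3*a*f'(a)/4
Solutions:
 f(a) = C1 + C2*erf(sqrt(15)*a/4)


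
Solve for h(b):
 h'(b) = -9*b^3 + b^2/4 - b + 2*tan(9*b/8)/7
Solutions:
 h(b) = C1 - 9*b^4/4 + b^3/12 - b^2/2 - 16*log(cos(9*b/8))/63


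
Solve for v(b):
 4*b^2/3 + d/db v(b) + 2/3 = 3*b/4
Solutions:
 v(b) = C1 - 4*b^3/9 + 3*b^2/8 - 2*b/3


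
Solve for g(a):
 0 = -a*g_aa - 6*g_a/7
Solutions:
 g(a) = C1 + C2*a^(1/7)


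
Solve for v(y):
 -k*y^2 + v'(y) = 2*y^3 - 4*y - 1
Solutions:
 v(y) = C1 + k*y^3/3 + y^4/2 - 2*y^2 - y


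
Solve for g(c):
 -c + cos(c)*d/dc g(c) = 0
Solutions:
 g(c) = C1 + Integral(c/cos(c), c)


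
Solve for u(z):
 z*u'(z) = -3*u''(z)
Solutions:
 u(z) = C1 + C2*erf(sqrt(6)*z/6)


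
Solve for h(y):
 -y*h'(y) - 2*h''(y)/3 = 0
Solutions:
 h(y) = C1 + C2*erf(sqrt(3)*y/2)


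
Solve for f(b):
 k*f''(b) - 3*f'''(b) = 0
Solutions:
 f(b) = C1 + C2*b + C3*exp(b*k/3)


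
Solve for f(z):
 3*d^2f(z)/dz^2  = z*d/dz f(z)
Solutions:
 f(z) = C1 + C2*erfi(sqrt(6)*z/6)


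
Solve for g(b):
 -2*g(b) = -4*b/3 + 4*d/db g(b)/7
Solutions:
 g(b) = C1*exp(-7*b/2) + 2*b/3 - 4/21


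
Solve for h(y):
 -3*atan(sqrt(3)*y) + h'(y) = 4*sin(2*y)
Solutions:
 h(y) = C1 + 3*y*atan(sqrt(3)*y) - sqrt(3)*log(3*y^2 + 1)/2 - 2*cos(2*y)


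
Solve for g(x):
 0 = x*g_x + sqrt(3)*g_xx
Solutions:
 g(x) = C1 + C2*erf(sqrt(2)*3^(3/4)*x/6)


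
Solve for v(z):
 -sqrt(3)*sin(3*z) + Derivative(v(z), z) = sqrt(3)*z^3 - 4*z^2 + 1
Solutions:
 v(z) = C1 + sqrt(3)*z^4/4 - 4*z^3/3 + z - sqrt(3)*cos(3*z)/3


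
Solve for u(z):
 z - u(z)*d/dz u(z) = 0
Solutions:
 u(z) = -sqrt(C1 + z^2)
 u(z) = sqrt(C1 + z^2)


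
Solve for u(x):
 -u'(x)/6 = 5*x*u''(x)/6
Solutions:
 u(x) = C1 + C2*x^(4/5)


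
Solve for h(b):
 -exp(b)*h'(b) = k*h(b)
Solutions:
 h(b) = C1*exp(k*exp(-b))


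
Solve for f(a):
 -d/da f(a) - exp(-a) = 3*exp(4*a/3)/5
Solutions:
 f(a) = C1 - 9*exp(4*a/3)/20 + exp(-a)


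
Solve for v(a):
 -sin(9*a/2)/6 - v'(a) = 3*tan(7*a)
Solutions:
 v(a) = C1 + 3*log(cos(7*a))/7 + cos(9*a/2)/27


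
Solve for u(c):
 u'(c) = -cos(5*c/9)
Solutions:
 u(c) = C1 - 9*sin(5*c/9)/5


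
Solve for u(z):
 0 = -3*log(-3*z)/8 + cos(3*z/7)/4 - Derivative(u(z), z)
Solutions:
 u(z) = C1 - 3*z*log(-z)/8 - 3*z*log(3)/8 + 3*z/8 + 7*sin(3*z/7)/12


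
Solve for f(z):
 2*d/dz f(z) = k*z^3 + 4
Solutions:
 f(z) = C1 + k*z^4/8 + 2*z


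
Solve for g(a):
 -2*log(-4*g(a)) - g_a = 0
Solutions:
 Integral(1/(log(-_y) + 2*log(2)), (_y, g(a)))/2 = C1 - a


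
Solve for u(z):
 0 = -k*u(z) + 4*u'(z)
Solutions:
 u(z) = C1*exp(k*z/4)


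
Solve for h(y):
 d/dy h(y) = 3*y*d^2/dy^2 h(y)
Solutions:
 h(y) = C1 + C2*y^(4/3)


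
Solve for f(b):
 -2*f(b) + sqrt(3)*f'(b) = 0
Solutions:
 f(b) = C1*exp(2*sqrt(3)*b/3)


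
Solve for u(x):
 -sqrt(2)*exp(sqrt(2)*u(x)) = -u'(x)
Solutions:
 u(x) = sqrt(2)*(2*log(-1/(C1 + sqrt(2)*x)) - log(2))/4


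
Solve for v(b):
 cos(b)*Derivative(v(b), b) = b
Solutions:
 v(b) = C1 + Integral(b/cos(b), b)


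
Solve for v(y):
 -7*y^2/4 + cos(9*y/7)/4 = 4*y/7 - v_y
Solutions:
 v(y) = C1 + 7*y^3/12 + 2*y^2/7 - 7*sin(9*y/7)/36


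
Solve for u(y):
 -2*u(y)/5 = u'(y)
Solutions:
 u(y) = C1*exp(-2*y/5)


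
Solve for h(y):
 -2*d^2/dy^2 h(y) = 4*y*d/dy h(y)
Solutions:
 h(y) = C1 + C2*erf(y)


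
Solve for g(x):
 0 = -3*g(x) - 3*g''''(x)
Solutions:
 g(x) = (C1*sin(sqrt(2)*x/2) + C2*cos(sqrt(2)*x/2))*exp(-sqrt(2)*x/2) + (C3*sin(sqrt(2)*x/2) + C4*cos(sqrt(2)*x/2))*exp(sqrt(2)*x/2)


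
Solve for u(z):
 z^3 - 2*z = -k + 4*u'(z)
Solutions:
 u(z) = C1 + k*z/4 + z^4/16 - z^2/4


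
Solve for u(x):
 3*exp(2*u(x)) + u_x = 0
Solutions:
 u(x) = log(-sqrt(-1/(C1 - 3*x))) - log(2)/2
 u(x) = log(-1/(C1 - 3*x))/2 - log(2)/2


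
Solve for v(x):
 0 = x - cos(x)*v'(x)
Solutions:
 v(x) = C1 + Integral(x/cos(x), x)


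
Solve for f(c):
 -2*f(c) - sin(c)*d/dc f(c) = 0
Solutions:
 f(c) = C1*(cos(c) + 1)/(cos(c) - 1)


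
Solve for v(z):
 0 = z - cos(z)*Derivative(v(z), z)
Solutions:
 v(z) = C1 + Integral(z/cos(z), z)


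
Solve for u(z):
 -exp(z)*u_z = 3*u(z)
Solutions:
 u(z) = C1*exp(3*exp(-z))


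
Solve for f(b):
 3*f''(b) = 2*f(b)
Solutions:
 f(b) = C1*exp(-sqrt(6)*b/3) + C2*exp(sqrt(6)*b/3)


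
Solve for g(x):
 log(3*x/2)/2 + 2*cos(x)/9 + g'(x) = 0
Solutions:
 g(x) = C1 - x*log(x)/2 - x*log(3) + x/2 + x*log(6)/2 - 2*sin(x)/9


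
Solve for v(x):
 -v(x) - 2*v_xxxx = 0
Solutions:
 v(x) = (C1*sin(2^(1/4)*x/2) + C2*cos(2^(1/4)*x/2))*exp(-2^(1/4)*x/2) + (C3*sin(2^(1/4)*x/2) + C4*cos(2^(1/4)*x/2))*exp(2^(1/4)*x/2)


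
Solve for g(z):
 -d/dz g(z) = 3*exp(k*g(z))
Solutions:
 g(z) = Piecewise((log(1/(C1*k + 3*k*z))/k, Ne(k, 0)), (nan, True))
 g(z) = Piecewise((C1 - 3*z, Eq(k, 0)), (nan, True))


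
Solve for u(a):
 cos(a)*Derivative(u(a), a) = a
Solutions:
 u(a) = C1 + Integral(a/cos(a), a)


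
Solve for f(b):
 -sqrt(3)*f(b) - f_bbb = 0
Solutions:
 f(b) = C3*exp(-3^(1/6)*b) + (C1*sin(3^(2/3)*b/2) + C2*cos(3^(2/3)*b/2))*exp(3^(1/6)*b/2)


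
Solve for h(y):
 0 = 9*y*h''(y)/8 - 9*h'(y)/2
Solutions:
 h(y) = C1 + C2*y^5


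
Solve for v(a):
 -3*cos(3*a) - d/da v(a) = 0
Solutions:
 v(a) = C1 - sin(3*a)


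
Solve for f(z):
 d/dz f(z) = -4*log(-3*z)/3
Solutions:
 f(z) = C1 - 4*z*log(-z)/3 + 4*z*(1 - log(3))/3


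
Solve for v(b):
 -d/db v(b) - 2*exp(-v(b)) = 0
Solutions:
 v(b) = log(C1 - 2*b)


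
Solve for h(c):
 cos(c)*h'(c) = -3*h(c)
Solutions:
 h(c) = C1*(sin(c) - 1)^(3/2)/(sin(c) + 1)^(3/2)


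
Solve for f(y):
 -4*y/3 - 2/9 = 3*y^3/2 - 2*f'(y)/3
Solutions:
 f(y) = C1 + 9*y^4/16 + y^2 + y/3


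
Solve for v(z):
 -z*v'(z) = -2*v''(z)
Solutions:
 v(z) = C1 + C2*erfi(z/2)


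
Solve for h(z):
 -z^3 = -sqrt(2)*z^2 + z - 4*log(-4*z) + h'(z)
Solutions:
 h(z) = C1 - z^4/4 + sqrt(2)*z^3/3 - z^2/2 + 4*z*log(-z) + 4*z*(-1 + 2*log(2))


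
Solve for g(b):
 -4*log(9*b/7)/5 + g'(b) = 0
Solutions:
 g(b) = C1 + 4*b*log(b)/5 - 4*b*log(7)/5 - 4*b/5 + 8*b*log(3)/5


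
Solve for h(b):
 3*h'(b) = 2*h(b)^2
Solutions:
 h(b) = -3/(C1 + 2*b)


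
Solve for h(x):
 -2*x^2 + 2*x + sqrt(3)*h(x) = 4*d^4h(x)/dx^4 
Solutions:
 h(x) = C1*exp(-sqrt(2)*3^(1/8)*x/2) + C2*exp(sqrt(2)*3^(1/8)*x/2) + C3*sin(sqrt(2)*3^(1/8)*x/2) + C4*cos(sqrt(2)*3^(1/8)*x/2) + 2*sqrt(3)*x^2/3 - 2*sqrt(3)*x/3


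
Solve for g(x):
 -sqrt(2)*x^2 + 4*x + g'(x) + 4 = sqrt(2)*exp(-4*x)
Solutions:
 g(x) = C1 + sqrt(2)*x^3/3 - 2*x^2 - 4*x - sqrt(2)*exp(-4*x)/4


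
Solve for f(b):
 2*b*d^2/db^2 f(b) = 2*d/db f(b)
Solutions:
 f(b) = C1 + C2*b^2


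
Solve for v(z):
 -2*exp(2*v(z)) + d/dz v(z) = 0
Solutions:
 v(z) = log(-sqrt(-1/(C1 + 2*z))) - log(2)/2
 v(z) = log(-1/(C1 + 2*z))/2 - log(2)/2


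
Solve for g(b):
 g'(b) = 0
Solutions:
 g(b) = C1


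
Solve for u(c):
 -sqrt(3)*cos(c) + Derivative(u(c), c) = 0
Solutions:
 u(c) = C1 + sqrt(3)*sin(c)


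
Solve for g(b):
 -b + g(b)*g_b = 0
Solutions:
 g(b) = -sqrt(C1 + b^2)
 g(b) = sqrt(C1 + b^2)


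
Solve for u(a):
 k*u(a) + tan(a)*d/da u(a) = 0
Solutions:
 u(a) = C1*exp(-k*log(sin(a)))


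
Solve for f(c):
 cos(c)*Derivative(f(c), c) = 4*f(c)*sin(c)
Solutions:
 f(c) = C1/cos(c)^4


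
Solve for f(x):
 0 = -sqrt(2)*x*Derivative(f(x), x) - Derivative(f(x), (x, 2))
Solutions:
 f(x) = C1 + C2*erf(2^(3/4)*x/2)


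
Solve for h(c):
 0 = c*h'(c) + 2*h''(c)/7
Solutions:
 h(c) = C1 + C2*erf(sqrt(7)*c/2)


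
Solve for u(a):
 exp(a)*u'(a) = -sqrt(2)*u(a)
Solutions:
 u(a) = C1*exp(sqrt(2)*exp(-a))


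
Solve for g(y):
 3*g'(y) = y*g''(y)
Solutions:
 g(y) = C1 + C2*y^4


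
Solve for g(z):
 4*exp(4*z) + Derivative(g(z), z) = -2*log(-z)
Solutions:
 g(z) = C1 - 2*z*log(-z) + 2*z - exp(4*z)


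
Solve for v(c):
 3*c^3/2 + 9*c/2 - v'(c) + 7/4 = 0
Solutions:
 v(c) = C1 + 3*c^4/8 + 9*c^2/4 + 7*c/4


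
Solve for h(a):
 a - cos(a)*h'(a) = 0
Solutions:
 h(a) = C1 + Integral(a/cos(a), a)


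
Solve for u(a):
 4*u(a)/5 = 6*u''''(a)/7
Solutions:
 u(a) = C1*exp(-14^(1/4)*15^(3/4)*a/15) + C2*exp(14^(1/4)*15^(3/4)*a/15) + C3*sin(14^(1/4)*15^(3/4)*a/15) + C4*cos(14^(1/4)*15^(3/4)*a/15)


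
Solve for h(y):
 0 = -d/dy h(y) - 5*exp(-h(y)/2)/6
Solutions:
 h(y) = 2*log(C1 - 5*y/12)


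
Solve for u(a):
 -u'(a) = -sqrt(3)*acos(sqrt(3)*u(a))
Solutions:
 Integral(1/acos(sqrt(3)*_y), (_y, u(a))) = C1 + sqrt(3)*a


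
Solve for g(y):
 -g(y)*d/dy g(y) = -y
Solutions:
 g(y) = -sqrt(C1 + y^2)
 g(y) = sqrt(C1 + y^2)


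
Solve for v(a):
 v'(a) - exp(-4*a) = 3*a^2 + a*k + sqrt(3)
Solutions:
 v(a) = C1 + a^3 + a^2*k/2 + sqrt(3)*a - exp(-4*a)/4


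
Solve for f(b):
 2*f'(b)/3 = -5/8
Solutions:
 f(b) = C1 - 15*b/16


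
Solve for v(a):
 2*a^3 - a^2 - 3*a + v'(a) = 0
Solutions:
 v(a) = C1 - a^4/2 + a^3/3 + 3*a^2/2


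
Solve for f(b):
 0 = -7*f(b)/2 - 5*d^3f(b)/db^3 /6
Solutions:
 f(b) = C3*exp(-21^(1/3)*5^(2/3)*b/5) + (C1*sin(3^(5/6)*5^(2/3)*7^(1/3)*b/10) + C2*cos(3^(5/6)*5^(2/3)*7^(1/3)*b/10))*exp(21^(1/3)*5^(2/3)*b/10)


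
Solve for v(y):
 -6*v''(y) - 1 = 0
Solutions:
 v(y) = C1 + C2*y - y^2/12


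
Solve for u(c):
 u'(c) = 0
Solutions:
 u(c) = C1


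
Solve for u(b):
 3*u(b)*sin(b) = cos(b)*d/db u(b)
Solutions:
 u(b) = C1/cos(b)^3


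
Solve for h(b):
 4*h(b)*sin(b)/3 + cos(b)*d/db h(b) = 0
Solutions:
 h(b) = C1*cos(b)^(4/3)


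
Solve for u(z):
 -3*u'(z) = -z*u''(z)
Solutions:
 u(z) = C1 + C2*z^4


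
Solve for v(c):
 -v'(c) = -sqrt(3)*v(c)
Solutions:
 v(c) = C1*exp(sqrt(3)*c)


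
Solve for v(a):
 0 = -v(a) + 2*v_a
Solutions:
 v(a) = C1*exp(a/2)


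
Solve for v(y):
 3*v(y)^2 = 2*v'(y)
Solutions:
 v(y) = -2/(C1 + 3*y)


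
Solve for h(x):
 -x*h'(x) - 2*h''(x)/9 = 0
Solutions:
 h(x) = C1 + C2*erf(3*x/2)


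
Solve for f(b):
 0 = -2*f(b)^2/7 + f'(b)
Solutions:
 f(b) = -7/(C1 + 2*b)


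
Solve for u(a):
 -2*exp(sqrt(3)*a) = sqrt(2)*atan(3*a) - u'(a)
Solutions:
 u(a) = C1 + sqrt(2)*(a*atan(3*a) - log(9*a^2 + 1)/6) + 2*sqrt(3)*exp(sqrt(3)*a)/3


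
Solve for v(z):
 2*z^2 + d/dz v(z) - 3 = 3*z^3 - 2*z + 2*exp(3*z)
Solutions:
 v(z) = C1 + 3*z^4/4 - 2*z^3/3 - z^2 + 3*z + 2*exp(3*z)/3


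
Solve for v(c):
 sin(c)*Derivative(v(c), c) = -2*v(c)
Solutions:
 v(c) = C1*(cos(c) + 1)/(cos(c) - 1)


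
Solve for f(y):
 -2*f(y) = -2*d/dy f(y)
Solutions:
 f(y) = C1*exp(y)


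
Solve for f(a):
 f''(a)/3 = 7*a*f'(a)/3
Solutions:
 f(a) = C1 + C2*erfi(sqrt(14)*a/2)


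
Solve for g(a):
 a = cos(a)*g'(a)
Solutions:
 g(a) = C1 + Integral(a/cos(a), a)


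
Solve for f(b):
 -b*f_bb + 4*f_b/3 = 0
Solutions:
 f(b) = C1 + C2*b^(7/3)


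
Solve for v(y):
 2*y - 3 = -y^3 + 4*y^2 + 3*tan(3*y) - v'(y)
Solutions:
 v(y) = C1 - y^4/4 + 4*y^3/3 - y^2 + 3*y - log(cos(3*y))


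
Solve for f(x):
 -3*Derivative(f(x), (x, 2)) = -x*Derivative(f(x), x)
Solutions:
 f(x) = C1 + C2*erfi(sqrt(6)*x/6)


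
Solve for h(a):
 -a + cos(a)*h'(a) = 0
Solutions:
 h(a) = C1 + Integral(a/cos(a), a)


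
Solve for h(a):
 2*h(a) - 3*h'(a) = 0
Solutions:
 h(a) = C1*exp(2*a/3)


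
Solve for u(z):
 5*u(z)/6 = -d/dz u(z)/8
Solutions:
 u(z) = C1*exp(-20*z/3)


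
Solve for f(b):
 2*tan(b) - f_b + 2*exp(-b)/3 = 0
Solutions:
 f(b) = C1 + log(tan(b)^2 + 1) - 2*exp(-b)/3


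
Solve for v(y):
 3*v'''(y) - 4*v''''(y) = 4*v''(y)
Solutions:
 v(y) = C1 + C2*y + (C3*sin(sqrt(55)*y/8) + C4*cos(sqrt(55)*y/8))*exp(3*y/8)


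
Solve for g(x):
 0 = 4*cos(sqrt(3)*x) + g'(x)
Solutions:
 g(x) = C1 - 4*sqrt(3)*sin(sqrt(3)*x)/3


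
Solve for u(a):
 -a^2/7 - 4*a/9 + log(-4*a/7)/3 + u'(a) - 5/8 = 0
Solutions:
 u(a) = C1 + a^3/21 + 2*a^2/9 - a*log(-a)/3 + a*(-16*log(2) + 8*log(7) + 23)/24


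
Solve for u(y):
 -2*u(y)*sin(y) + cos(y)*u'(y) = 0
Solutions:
 u(y) = C1/cos(y)^2


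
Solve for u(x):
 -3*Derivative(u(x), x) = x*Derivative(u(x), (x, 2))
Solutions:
 u(x) = C1 + C2/x^2


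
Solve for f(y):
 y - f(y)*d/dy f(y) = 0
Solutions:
 f(y) = -sqrt(C1 + y^2)
 f(y) = sqrt(C1 + y^2)


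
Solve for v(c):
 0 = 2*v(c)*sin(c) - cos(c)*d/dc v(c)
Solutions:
 v(c) = C1/cos(c)^2


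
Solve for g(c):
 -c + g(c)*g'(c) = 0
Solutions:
 g(c) = -sqrt(C1 + c^2)
 g(c) = sqrt(C1 + c^2)


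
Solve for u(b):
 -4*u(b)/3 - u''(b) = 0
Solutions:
 u(b) = C1*sin(2*sqrt(3)*b/3) + C2*cos(2*sqrt(3)*b/3)


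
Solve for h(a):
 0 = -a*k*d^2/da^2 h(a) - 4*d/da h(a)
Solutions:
 h(a) = C1 + a^(((re(k) - 4)*re(k) + im(k)^2)/(re(k)^2 + im(k)^2))*(C2*sin(4*log(a)*Abs(im(k))/(re(k)^2 + im(k)^2)) + C3*cos(4*log(a)*im(k)/(re(k)^2 + im(k)^2)))


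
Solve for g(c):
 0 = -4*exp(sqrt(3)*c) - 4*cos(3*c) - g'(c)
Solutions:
 g(c) = C1 - 4*sqrt(3)*exp(sqrt(3)*c)/3 - 4*sin(3*c)/3


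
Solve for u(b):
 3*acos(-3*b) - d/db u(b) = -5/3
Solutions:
 u(b) = C1 + 3*b*acos(-3*b) + 5*b/3 + sqrt(1 - 9*b^2)


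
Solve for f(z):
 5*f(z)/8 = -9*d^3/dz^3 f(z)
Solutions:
 f(z) = C3*exp(-15^(1/3)*z/6) + (C1*sin(3^(5/6)*5^(1/3)*z/12) + C2*cos(3^(5/6)*5^(1/3)*z/12))*exp(15^(1/3)*z/12)


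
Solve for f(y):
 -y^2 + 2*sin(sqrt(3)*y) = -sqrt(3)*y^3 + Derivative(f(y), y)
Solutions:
 f(y) = C1 + sqrt(3)*y^4/4 - y^3/3 - 2*sqrt(3)*cos(sqrt(3)*y)/3


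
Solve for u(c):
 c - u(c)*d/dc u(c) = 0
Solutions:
 u(c) = -sqrt(C1 + c^2)
 u(c) = sqrt(C1 + c^2)


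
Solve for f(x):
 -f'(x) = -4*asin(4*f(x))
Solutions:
 Integral(1/asin(4*_y), (_y, f(x))) = C1 + 4*x


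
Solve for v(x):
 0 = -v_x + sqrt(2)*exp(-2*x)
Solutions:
 v(x) = C1 - sqrt(2)*exp(-2*x)/2


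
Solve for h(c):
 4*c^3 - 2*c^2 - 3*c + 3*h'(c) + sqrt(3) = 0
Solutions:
 h(c) = C1 - c^4/3 + 2*c^3/9 + c^2/2 - sqrt(3)*c/3


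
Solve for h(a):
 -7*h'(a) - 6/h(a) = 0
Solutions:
 h(a) = -sqrt(C1 - 84*a)/7
 h(a) = sqrt(C1 - 84*a)/7


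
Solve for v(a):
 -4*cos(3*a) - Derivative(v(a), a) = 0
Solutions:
 v(a) = C1 - 4*sin(3*a)/3


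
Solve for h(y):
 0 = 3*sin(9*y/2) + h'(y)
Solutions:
 h(y) = C1 + 2*cos(9*y/2)/3


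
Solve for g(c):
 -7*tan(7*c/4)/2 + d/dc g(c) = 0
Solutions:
 g(c) = C1 - 2*log(cos(7*c/4))


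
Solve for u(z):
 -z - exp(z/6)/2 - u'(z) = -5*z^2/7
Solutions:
 u(z) = C1 + 5*z^3/21 - z^2/2 - 3*exp(z/6)


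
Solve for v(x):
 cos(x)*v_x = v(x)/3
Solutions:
 v(x) = C1*(sin(x) + 1)^(1/6)/(sin(x) - 1)^(1/6)


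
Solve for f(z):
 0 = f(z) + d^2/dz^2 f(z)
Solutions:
 f(z) = C1*sin(z) + C2*cos(z)


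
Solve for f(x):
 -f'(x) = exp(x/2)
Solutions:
 f(x) = C1 - 2*exp(x/2)


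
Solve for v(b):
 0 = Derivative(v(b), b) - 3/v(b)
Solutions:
 v(b) = -sqrt(C1 + 6*b)
 v(b) = sqrt(C1 + 6*b)


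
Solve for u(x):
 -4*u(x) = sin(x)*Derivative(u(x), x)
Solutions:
 u(x) = C1*(cos(x)^2 + 2*cos(x) + 1)/(cos(x)^2 - 2*cos(x) + 1)


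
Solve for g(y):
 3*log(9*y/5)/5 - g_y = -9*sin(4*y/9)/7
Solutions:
 g(y) = C1 + 3*y*log(y)/5 - 3*y*log(5)/5 - 3*y/5 + 6*y*log(3)/5 - 81*cos(4*y/9)/28


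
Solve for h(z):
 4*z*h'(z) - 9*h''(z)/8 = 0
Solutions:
 h(z) = C1 + C2*erfi(4*z/3)


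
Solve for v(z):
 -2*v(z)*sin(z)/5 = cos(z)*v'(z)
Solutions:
 v(z) = C1*cos(z)^(2/5)


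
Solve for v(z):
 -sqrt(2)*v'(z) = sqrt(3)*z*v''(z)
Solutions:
 v(z) = C1 + C2*z^(1 - sqrt(6)/3)


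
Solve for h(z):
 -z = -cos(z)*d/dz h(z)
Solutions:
 h(z) = C1 + Integral(z/cos(z), z)


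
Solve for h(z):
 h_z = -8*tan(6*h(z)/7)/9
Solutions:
 h(z) = -7*asin(C1*exp(-16*z/21))/6 + 7*pi/6
 h(z) = 7*asin(C1*exp(-16*z/21))/6


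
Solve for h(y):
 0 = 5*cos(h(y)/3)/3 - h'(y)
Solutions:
 -5*y/3 - 3*log(sin(h(y)/3) - 1)/2 + 3*log(sin(h(y)/3) + 1)/2 = C1


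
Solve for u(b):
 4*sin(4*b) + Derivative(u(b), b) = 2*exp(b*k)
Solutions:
 u(b) = C1 + cos(4*b) + 2*exp(b*k)/k


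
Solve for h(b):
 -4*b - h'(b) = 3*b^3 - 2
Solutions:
 h(b) = C1 - 3*b^4/4 - 2*b^2 + 2*b


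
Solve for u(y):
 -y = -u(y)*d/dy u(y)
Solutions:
 u(y) = -sqrt(C1 + y^2)
 u(y) = sqrt(C1 + y^2)


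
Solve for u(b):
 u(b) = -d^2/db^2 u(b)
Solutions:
 u(b) = C1*sin(b) + C2*cos(b)


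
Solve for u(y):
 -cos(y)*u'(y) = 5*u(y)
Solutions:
 u(y) = C1*sqrt(sin(y) - 1)*(sin(y)^2 - 2*sin(y) + 1)/(sqrt(sin(y) + 1)*(sin(y)^2 + 2*sin(y) + 1))


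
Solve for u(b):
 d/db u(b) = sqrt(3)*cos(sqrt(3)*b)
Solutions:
 u(b) = C1 + sin(sqrt(3)*b)


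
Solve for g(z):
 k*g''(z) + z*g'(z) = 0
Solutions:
 g(z) = C1 + C2*sqrt(k)*erf(sqrt(2)*z*sqrt(1/k)/2)


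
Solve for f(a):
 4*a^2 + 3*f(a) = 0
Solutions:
 f(a) = -4*a^2/3


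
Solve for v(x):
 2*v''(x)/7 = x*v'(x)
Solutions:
 v(x) = C1 + C2*erfi(sqrt(7)*x/2)


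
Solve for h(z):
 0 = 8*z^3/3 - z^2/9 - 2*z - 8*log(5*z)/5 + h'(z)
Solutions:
 h(z) = C1 - 2*z^4/3 + z^3/27 + z^2 + 8*z*log(z)/5 - 8*z/5 + 8*z*log(5)/5


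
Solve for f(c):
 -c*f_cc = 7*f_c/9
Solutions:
 f(c) = C1 + C2*c^(2/9)


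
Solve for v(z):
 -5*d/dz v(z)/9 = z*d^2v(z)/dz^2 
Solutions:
 v(z) = C1 + C2*z^(4/9)


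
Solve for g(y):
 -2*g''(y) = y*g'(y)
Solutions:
 g(y) = C1 + C2*erf(y/2)


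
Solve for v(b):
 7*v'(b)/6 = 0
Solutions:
 v(b) = C1


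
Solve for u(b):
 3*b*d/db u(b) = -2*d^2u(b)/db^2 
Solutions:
 u(b) = C1 + C2*erf(sqrt(3)*b/2)


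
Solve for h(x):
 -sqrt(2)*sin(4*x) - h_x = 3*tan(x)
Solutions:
 h(x) = C1 + 3*log(cos(x)) + sqrt(2)*cos(4*x)/4


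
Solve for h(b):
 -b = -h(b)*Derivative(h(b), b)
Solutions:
 h(b) = -sqrt(C1 + b^2)
 h(b) = sqrt(C1 + b^2)


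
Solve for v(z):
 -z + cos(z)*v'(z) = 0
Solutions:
 v(z) = C1 + Integral(z/cos(z), z)


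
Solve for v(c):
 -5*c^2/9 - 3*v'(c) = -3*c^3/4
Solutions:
 v(c) = C1 + c^4/16 - 5*c^3/81


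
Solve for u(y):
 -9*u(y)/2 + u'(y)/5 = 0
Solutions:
 u(y) = C1*exp(45*y/2)


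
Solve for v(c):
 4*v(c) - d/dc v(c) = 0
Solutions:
 v(c) = C1*exp(4*c)


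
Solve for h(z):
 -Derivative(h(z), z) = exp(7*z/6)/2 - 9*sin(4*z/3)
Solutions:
 h(z) = C1 - 3*exp(7*z/6)/7 - 27*cos(4*z/3)/4


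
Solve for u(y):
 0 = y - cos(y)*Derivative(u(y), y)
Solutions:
 u(y) = C1 + Integral(y/cos(y), y)


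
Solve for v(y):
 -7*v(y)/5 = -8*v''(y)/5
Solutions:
 v(y) = C1*exp(-sqrt(14)*y/4) + C2*exp(sqrt(14)*y/4)


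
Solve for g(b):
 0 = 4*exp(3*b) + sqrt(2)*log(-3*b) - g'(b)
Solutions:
 g(b) = C1 + sqrt(2)*b*log(-b) + sqrt(2)*b*(-1 + log(3)) + 4*exp(3*b)/3


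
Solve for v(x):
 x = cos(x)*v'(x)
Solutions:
 v(x) = C1 + Integral(x/cos(x), x)


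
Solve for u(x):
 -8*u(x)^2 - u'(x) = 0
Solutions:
 u(x) = 1/(C1 + 8*x)


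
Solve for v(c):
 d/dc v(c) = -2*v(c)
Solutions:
 v(c) = C1*exp(-2*c)


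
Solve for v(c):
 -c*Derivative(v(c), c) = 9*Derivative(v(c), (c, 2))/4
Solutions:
 v(c) = C1 + C2*erf(sqrt(2)*c/3)


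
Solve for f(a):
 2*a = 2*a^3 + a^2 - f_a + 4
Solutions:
 f(a) = C1 + a^4/2 + a^3/3 - a^2 + 4*a


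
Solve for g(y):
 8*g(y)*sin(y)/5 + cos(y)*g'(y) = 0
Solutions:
 g(y) = C1*cos(y)^(8/5)


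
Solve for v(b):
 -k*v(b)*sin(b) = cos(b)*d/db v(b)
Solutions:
 v(b) = C1*exp(k*log(cos(b)))


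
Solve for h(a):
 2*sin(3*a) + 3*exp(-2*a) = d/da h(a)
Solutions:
 h(a) = C1 - 2*cos(3*a)/3 - 3*exp(-2*a)/2


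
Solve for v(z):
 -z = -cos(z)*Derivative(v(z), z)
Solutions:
 v(z) = C1 + Integral(z/cos(z), z)


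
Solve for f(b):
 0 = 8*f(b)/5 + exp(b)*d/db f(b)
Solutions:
 f(b) = C1*exp(8*exp(-b)/5)


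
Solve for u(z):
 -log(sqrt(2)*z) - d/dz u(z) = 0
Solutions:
 u(z) = C1 - z*log(z) - z*log(2)/2 + z


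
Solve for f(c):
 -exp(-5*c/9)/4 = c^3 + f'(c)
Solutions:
 f(c) = C1 - c^4/4 + 9*exp(-5*c/9)/20


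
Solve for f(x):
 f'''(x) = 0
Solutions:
 f(x) = C1 + C2*x + C3*x^2


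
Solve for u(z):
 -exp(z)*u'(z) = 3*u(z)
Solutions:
 u(z) = C1*exp(3*exp(-z))


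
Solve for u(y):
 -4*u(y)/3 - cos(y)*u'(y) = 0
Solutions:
 u(y) = C1*(sin(y) - 1)^(2/3)/(sin(y) + 1)^(2/3)


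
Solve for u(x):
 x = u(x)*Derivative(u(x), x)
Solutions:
 u(x) = -sqrt(C1 + x^2)
 u(x) = sqrt(C1 + x^2)


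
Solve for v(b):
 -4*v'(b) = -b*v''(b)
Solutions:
 v(b) = C1 + C2*b^5


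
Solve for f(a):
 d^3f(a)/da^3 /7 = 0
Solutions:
 f(a) = C1 + C2*a + C3*a^2


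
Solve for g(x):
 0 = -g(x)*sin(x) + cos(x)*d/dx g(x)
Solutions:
 g(x) = C1/cos(x)


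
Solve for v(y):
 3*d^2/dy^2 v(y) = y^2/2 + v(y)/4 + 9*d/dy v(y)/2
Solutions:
 v(y) = C1*exp(y*(9 - sqrt(93))/12) + C2*exp(y*(9 + sqrt(93))/12) - 2*y^2 + 72*y - 1344


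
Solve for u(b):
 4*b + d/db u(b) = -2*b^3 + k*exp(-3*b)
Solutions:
 u(b) = C1 - b^4/2 - 2*b^2 - k*exp(-3*b)/3


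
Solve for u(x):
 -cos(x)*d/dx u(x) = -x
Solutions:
 u(x) = C1 + Integral(x/cos(x), x)


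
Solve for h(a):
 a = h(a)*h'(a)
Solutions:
 h(a) = -sqrt(C1 + a^2)
 h(a) = sqrt(C1 + a^2)


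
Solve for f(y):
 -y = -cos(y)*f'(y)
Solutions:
 f(y) = C1 + Integral(y/cos(y), y)


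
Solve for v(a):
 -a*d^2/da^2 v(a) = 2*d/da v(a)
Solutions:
 v(a) = C1 + C2/a


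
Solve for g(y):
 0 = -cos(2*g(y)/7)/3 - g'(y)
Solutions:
 y/3 - 7*log(sin(2*g(y)/7) - 1)/4 + 7*log(sin(2*g(y)/7) + 1)/4 = C1


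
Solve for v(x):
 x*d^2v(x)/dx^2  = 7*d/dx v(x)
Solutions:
 v(x) = C1 + C2*x^8


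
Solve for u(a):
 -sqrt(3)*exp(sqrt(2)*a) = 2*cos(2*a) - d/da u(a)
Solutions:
 u(a) = C1 + sqrt(6)*exp(sqrt(2)*a)/2 + sin(2*a)


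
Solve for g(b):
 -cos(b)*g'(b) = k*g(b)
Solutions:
 g(b) = C1*exp(k*(log(sin(b) - 1) - log(sin(b) + 1))/2)


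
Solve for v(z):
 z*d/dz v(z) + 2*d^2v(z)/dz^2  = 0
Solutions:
 v(z) = C1 + C2*erf(z/2)


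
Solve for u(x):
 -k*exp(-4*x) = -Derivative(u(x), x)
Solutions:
 u(x) = C1 - k*exp(-4*x)/4


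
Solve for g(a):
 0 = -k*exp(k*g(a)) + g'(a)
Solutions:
 g(a) = Piecewise((log(-1/(C1*k + a*k^2))/k, Ne(k, 0)), (nan, True))
 g(a) = Piecewise((C1 + a*k, Eq(k, 0)), (nan, True))


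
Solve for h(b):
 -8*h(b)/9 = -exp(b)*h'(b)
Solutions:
 h(b) = C1*exp(-8*exp(-b)/9)


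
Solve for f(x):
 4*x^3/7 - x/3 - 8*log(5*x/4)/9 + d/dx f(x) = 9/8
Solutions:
 f(x) = C1 - x^4/7 + x^2/6 + 8*x*log(x)/9 - 16*x*log(2)/9 + 17*x/72 + 8*x*log(5)/9


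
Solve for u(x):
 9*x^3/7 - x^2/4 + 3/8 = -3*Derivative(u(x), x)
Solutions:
 u(x) = C1 - 3*x^4/28 + x^3/36 - x/8


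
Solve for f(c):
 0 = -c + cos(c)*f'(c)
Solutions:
 f(c) = C1 + Integral(c/cos(c), c)


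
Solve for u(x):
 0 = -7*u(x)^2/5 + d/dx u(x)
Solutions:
 u(x) = -5/(C1 + 7*x)


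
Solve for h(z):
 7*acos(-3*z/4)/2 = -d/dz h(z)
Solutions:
 h(z) = C1 - 7*z*acos(-3*z/4)/2 - 7*sqrt(16 - 9*z^2)/6


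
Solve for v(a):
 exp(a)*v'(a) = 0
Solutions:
 v(a) = C1


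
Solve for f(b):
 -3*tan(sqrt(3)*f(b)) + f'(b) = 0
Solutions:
 f(b) = sqrt(3)*(pi - asin(C1*exp(3*sqrt(3)*b)))/3
 f(b) = sqrt(3)*asin(C1*exp(3*sqrt(3)*b))/3


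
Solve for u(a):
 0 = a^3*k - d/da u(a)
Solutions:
 u(a) = C1 + a^4*k/4


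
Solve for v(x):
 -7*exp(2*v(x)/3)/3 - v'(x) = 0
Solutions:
 v(x) = 3*log(-sqrt(-1/(C1 - 7*x))) - 3*log(2)/2 + 3*log(3)
 v(x) = 3*log(-1/(C1 - 7*x))/2 - 3*log(2)/2 + 3*log(3)


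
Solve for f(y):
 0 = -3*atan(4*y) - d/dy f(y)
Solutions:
 f(y) = C1 - 3*y*atan(4*y) + 3*log(16*y^2 + 1)/8


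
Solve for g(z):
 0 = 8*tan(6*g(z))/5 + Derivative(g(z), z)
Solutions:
 g(z) = -asin(C1*exp(-48*z/5))/6 + pi/6
 g(z) = asin(C1*exp(-48*z/5))/6


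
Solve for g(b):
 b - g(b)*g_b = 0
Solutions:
 g(b) = -sqrt(C1 + b^2)
 g(b) = sqrt(C1 + b^2)


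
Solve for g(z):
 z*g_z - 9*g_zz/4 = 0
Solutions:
 g(z) = C1 + C2*erfi(sqrt(2)*z/3)


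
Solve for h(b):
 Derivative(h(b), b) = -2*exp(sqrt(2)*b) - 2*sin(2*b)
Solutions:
 h(b) = C1 - sqrt(2)*exp(sqrt(2)*b) + cos(2*b)


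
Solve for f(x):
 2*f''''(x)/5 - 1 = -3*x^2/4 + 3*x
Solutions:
 f(x) = C1 + C2*x + C3*x^2 + C4*x^3 - x^6/192 + x^5/16 + 5*x^4/48


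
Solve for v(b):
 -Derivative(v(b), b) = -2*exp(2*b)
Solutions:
 v(b) = C1 + exp(2*b)


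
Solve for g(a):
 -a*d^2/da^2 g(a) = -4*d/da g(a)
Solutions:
 g(a) = C1 + C2*a^5
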